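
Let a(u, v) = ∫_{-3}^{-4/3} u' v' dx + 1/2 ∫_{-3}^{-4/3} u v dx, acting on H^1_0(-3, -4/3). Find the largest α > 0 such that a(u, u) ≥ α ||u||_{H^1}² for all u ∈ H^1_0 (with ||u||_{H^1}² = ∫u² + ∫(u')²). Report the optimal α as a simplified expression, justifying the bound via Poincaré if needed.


α = (25 + 18*π^2)/(2*(25 + 9*π^2))

Coercivity of a(·,·) on H^1_0(-3, -4/3) means a(u, u) ≥ α ||u||_{H^1}² for every u ∈ H^1_0.
The interval has length L = 5/3, and Poincaré/coercivity depend only on L. Here a(u, u) = ∫(u')² + (1/2)·∫u².
Here 0 < c = 1/2 < 1. The condition a(u,u) ≥ α||u||_{H^1}² reads (1−α)∫(u')² ≥ (α−c)∫u². Any admissible α is ≤ 1 (rapidly oscillating u have ∫u²/∫(u')² → 0), and α = 1 would force 0 ≥ (1−c)∫u², impossible since c < 1; so 1−α > 0. By the sharp Poincaré inequality on H^1_0 of an interval of length L, ∫(u')² ≥ (π/L)²∫u² with equality for the first sine mode sin(π(x−x₀)/L) (x₀ the left endpoint), so the inequality holds for all u iff (1−α)(π/L)² ≥ α − c, i.e. α ≤ ((π/L)² + c)/((π/L)² + 1) = (1 + c(L/π)²)/(1 + (L/π)²). With (π/L)² = 9*π^2/25 and c = 1/2, the largest admissible constant is α = ((π/L)² + c)/((π/L)² + 1).
Simplifying, α = (25 + 18*π^2)/(2*(25 + 9*π^2)).


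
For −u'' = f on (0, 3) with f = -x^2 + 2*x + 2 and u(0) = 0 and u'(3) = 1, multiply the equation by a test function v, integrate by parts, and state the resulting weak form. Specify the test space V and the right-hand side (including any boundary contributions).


V = {v ∈ H^1(0, 3) : v(0) = 0} (test functions vanish at x = 0 where u is specified); weak form: ∫_0^3 u'v' dx = ∫_0^3 (-x^2 + 2*x + 2) v dx + v(3) for all v ∈ V.

Multiply both sides by a test function v and integrate from 0 to 3:
  ∫_0^3 −u''(x) v(x) dx = ∫_0^3 f(x) v(x) dx.
Integrate the LHS by parts once:
  ∫_0^3 −u'' v dx = −[u'(x) v(x)]_0^3 + ∫_0^3 u'(x) v'(x) dx.
Thus ∫_0^3 u'(x) v'(x) dx = ∫_0^3 f(x) v(x) dx + [u'(x) v(x)]_0^3.
Choose V so that boundary terms are either known or forced to vanish.
Mixed BC: u(0) = 0 (Dirichlet) and u'(3) = 1 (Neumann). Define V = {v ∈ H^1(0, 3) : v(0) = 0}. Then [u' v]_0^3 = u'(3)·v(3) − u'(0)·0 = v(3).
Weak formulation: find u (satisfying any essential BC) such that ∫_0^3 u'(x) v'(x) dx = ∫_0^3 f v dx + v(3) for all v ∈ V (Dirichlet at 0 absorbed into V; Neumann datum at x = 3 contributes the boundary term).
Substituting f(x) = -x^2 + 2*x + 2, the right-hand side is ∫_0^3 (-x^2 + 2*x + 2) v dx + v(3).


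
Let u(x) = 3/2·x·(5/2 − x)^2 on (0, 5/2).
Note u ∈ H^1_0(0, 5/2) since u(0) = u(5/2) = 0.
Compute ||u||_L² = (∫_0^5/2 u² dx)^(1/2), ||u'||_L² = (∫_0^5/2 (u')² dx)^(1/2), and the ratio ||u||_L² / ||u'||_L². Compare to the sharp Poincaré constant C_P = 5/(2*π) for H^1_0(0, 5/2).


||u||_L² / ||u'||_L² = 5*sqrt(14)/28 < C_P = 5/(2*π).

u(x) = 3/2·x·(5/2 − x)^2, so u'(x) = 9*x^2/2 - 15*x + 75/8.
u(x) = 3/2·x·(5/2 − x)^2 vanishes at x = 0 and x = 5/2, so u ∈ H^1_0(0, 5/2). Differentiate via the product rule and integrate the resulting polynomials term by term.
  ∫_0^5/2 u² dx = ∫_0^5/2 (9*x^6/4 - 45*x^5/2 + 675*x^4/8 - 1125*x^3/8 + 5625*x^2/64) dx. Term by term:
    ∫_0^5/2 9*x^6/4 dx = 703125/3584;  ∫_0^5/2 -45*x^5/2 dx = -234375/256;  ∫_0^5/2 675*x^4/8 dx = 421875/256;
    ∫_0^5/2 -1125*x^3/8 dx = -703125/512;  ∫_0^5/2 5625*x^2/64 dx = 234375/512.
  Sum: 703125/3584 − 234375/256 + 421875/256 − 703125/512 + 234375/512 = 46875/3584.
  ∫_0^5/2 (u')² dx = ∫_0^5/2 (81*x^4/4 - 135*x^3 + 2475*x^2/8 - 1125*x/4 + 5625/64) dx. Term by term:
    ∫_0^5/2 81*x^4/4 dx = 50625/128;  ∫_0^5/2 -135*x^3 dx = -84375/64;  ∫_0^5/2 2475*x^2/8 dx = 103125/64;
    ∫_0^5/2 -1125*x/4 dx = -28125/32;  ∫_0^5/2 5625/64 dx = 28125/128.
  Sum: 50625/128 − 84375/64 + 103125/64 − 28125/32 + 28125/128 = 1875/64.
∫_0^5/2 u² dx = 46875/3584, so ||u||_L² = 125*sqrt(42)/224.
∫_0^5/2 (u')² dx = 1875/64, so ||u'||_L² = 25*sqrt(3)/8.
Ratio ||u||_L² / ||u'||_L² = 5*sqrt(14)/28.
Sharp Poincaré constant on H^1_0(0, 5/2) is C_P = L/π = 5/(2*π), achieved by sin(2*π/5·x).
A polynomial bump cannot attain the sharp Poincaré constant (only the first sine eigenfunction does), so the ratio is strictly less than C_P, consistent with ||u||_L² ≤ C_P ||u'||_L².


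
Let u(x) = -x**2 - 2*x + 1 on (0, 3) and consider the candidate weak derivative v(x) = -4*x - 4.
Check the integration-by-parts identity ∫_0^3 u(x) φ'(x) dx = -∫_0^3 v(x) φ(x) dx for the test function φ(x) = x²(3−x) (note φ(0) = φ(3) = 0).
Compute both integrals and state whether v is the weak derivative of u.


LHS = 189/5, RHS = 378/5. No, v is not the weak derivative of u.

u(x) = -x**2 - 2*x + 1, classical derivative u'(x) = -2*x - 2.
φ(x) = x²(3−x), so φ'(x) = 3*x*(2 - x).
Note φ(0) = φ(3) = 0, so the boundary term u·φ vanishes.
LHS = ∫_0^3 u(x) φ'(x) dx = ∫_0^3 (3*x^4 - 15*x^2 + 6*x) dx. Term by term:
  ∫_0^3 3*x^4 dx = 729/5;  ∫_0^3 -15*x^2 dx = -135;  ∫_0^3 6*x dx = 27.
Sum: 729/5 − 135 + 27 = 189/5.
So LHS = 189/5.
∫_0^3 v(x) φ(x) dx = ∫_0^3 (4*x^4 - 8*x^3 - 12*x^2) dx. Term by term:
  ∫_0^3 4*x^4 dx = 972/5;  ∫_0^3 -8*x^3 dx = -162;  ∫_0^3 -12*x^2 dx = -108.
Sum: 972/5 − 162 − 108 = -378/5.
So RHS = -∫_0^3 v(x) φ(x) dx = 378/5.
LHS − RHS = -189/5 ≠ 0, so the identity fails.
(For a valid weak derivative the identity must hold for EVERY test function, in particular this one. The failure shows v is NOT the weak derivative of u.)
Correct weak derivative would be u'(x) = -2*x - 2.


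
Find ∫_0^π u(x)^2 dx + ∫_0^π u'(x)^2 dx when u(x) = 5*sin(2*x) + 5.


||u||_{H^1(0,π)}^2 = 175*π/2

u'(x) = 10*cos(2*x).
Expand u² and (u')² and integrate term by term on (0, π), using: for integers n ≥ 1, ∫_0^π sin²(nx) dx = ∫_0^π cos²(nx) dx = π/2; for n ≠ n', ∫_0^π sin(nx)sin(n'x) dx = ∫_0^π cos(nx)cos(n'x) dx = 0; and by product-to-sum, ∫_0^π sin(nx)cos(n'x) dx = ½∫_0^π [sin((n+n')x) + sin((n−n')x)] dx, which is 0 when n+n' is even and 2n/(n²−n'²) when n+n' is odd (it need not vanish on (0, π)). For the constant mode: ∫_0^π 1 dx = π, ∫_0^π cos(nx) dx = 0, ∫_0^π sin(nx) dx = (1−(−1)^n)/n.
  u² squared terms: (5)²·∫1 dx = 25·π = 25*π;  (5)²·∫sin(2x)² dx = 25·π/2 = 25*π/2.
  u² cross terms: 2·(5)·(5)·∫1·sin(2x) dx = 50·(0) = 0.
  So ∫_0^π u² dx = 25*π + 25*π/2 + 0 = 75*π/2.
  (u')² squared terms: (10)²·∫cos(2x)² dx = 100·π/2 = 50*π.
  So ∫_0^π (u')² dx = 50*π.
||u||_{H^1}^2 = (75*π/2) + (50*π) = 175*π/2.


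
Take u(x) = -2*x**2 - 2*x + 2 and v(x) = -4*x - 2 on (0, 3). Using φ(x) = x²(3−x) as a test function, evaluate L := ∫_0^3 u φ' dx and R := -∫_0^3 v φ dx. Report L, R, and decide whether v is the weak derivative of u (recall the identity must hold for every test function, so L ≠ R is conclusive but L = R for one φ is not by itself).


LHS = 621/10, RHS = 621/10. Yes, v = u' weakly.

u(x) = -2*x**2 - 2*x + 2, classical derivative u'(x) = -4*x - 2.
φ(x) = x²(3−x), so φ'(x) = 3*x*(2 - x).
Note φ(0) = φ(3) = 0, so the boundary term u·φ vanishes.
LHS = ∫_0^3 u(x) φ'(x) dx = ∫_0^3 (6*x^4 - 6*x^3 - 18*x^2 + 12*x) dx. Term by term:
  ∫_0^3 6*x^4 dx = 1458/5;  ∫_0^3 -6*x^3 dx = -243/2;  ∫_0^3 -18*x^2 dx = -162;
  ∫_0^3 12*x dx = 54.
Sum: 1458/5 − 243/2 − 162 + 54 = 621/10.
So LHS = 621/10.
∫_0^3 v(x) φ(x) dx = ∫_0^3 (4*x^4 - 10*x^3 - 6*x^2) dx. Term by term:
  ∫_0^3 4*x^4 dx = 972/5;  ∫_0^3 -10*x^3 dx = -405/2;  ∫_0^3 -6*x^2 dx = -54.
Sum: 972/5 − 405/2 − 54 = -621/10.
So RHS = -∫_0^3 v(x) φ(x) dx = 621/10.
LHS = RHS, so the identity holds for this test φ.
Moreover u is smooth here and v(x) = u'(x) = -4*x - 2 pointwise, so the identity holds for every test function. Hence v is the weak derivative of u.


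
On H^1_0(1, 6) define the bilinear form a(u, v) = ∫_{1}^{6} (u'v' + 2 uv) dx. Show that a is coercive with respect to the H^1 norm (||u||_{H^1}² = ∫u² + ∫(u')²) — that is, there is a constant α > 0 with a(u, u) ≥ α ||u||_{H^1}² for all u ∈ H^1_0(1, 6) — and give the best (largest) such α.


α = 1

Coercivity of a(·,·) on H^1_0(1, 6) means a(u, u) ≥ α ||u||_{H^1}² for every u ∈ H^1_0.
The interval has length L = 5, and Poincaré/coercivity depend only on L. Here a(u, u) = ∫(u')² + (2)·∫u².
Here c = 2 ≥ 1, so a(u,u) = ∫(u')² + c∫u² ≥ ∫(u')² + ∫u² = ||u||_{H^1}², i.e. α = 1 works. No larger α is possible: a(u,u) ≥ α||u||_{H^1}² means (1−α)∫(u')² ≥ (α−c)∫u², and for the modes u_n = sin(nπ(x−x₀)/L) (x₀ the left endpoint) one has ∫u_n²/∫(u_n')² = (L/(nπ))² → 0, so a(u_n,u_n)/||u_n||_{H^1}² → 1. Hence the optimal constant is α = 1.
Therefore α = 1.


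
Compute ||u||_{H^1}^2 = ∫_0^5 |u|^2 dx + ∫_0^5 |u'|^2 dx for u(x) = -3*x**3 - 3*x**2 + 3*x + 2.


||u||_{H^1}^2 = 2847585/14

The H^1 norm (squared) on an interval (0, L) is
  ||u||_{H^1}^2 = ∫_0^L u(x)^2 dx + ∫_0^L u'(x)^2 dx.
Compute u'(x) = -9*x**2 - 6*x + 3.
Then u(x)^2 = 9*x**6 + 18*x**5 - 9*x**4 - 30*x**3 - 3*x**2 + 12*x + 4 and u'(x)^2 = 81*x**4 + 108*x**3 - 18*x**2 - 36*x + 9.
Integrate each monomial from 0 to 5 using ∫_0^5 c·x^n dx = c·5^(n+1)/(n+1):
  ∫_0^5 u(x)^2 dx = ∫_0^5 (9*x^6 + 18*x^5 - 9*x^4 - 30*x^3 - 3*x^2 + 12*x + 4) dx. Term by term:
    ∫_0^5 9*x^6 dx = 703125/7;  ∫_0^5 18*x^5 dx = 46875;  ∫_0^5 -9*x^4 dx = -5625;
    ∫_0^5 -30*x^3 dx = -9375/2;  ∫_0^5 -3*x^2 dx = -125;  ∫_0^5 12*x dx = 150;
    ∫_0^5 4 dx = 20.
  Sum: 703125/7 + 46875 − 5625 − 9375/2 − 125 + 150 + 20 = 1918755/14.
  ∫_0^5 u'(x)^2 dx = ∫_0^5 (81*x^4 + 108*x^3 - 18*x^2 - 36*x + 9) dx. Term by term:
    ∫_0^5 81*x^4 dx = 50625;  ∫_0^5 108*x^3 dx = 16875;  ∫_0^5 -18*x^2 dx = -750;
    ∫_0^5 -36*x dx = -450;  ∫_0^5 9 dx = 45.
  Sum: 50625 + 16875 − 750 − 450 + 45 = 66345.
Adding: ||u||_{H^1}^2 = 1918755/14 + 66345 = 2847585/14.


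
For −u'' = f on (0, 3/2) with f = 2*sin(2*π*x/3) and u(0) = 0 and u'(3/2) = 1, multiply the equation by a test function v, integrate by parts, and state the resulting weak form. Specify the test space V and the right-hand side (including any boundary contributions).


V = {v ∈ H^1(0, 3/2) : v(0) = 0} (test functions vanish at x = 0 where u is specified); weak form: ∫_0^3/2 u'v' dx = ∫_0^3/2 (2*sin(2*π*x/3)) v dx + v(3/2) for all v ∈ V.

Multiply both sides by a test function v and integrate from 0 to 3/2:
  ∫_0^3/2 −u''(x) v(x) dx = ∫_0^3/2 f(x) v(x) dx.
Integrate the LHS by parts once:
  ∫_0^3/2 −u'' v dx = −[u'(x) v(x)]_0^3/2 + ∫_0^3/2 u'(x) v'(x) dx.
Thus ∫_0^3/2 u'(x) v'(x) dx = ∫_0^3/2 f(x) v(x) dx + [u'(x) v(x)]_0^3/2.
Choose V so that boundary terms are either known or forced to vanish.
Mixed BC: u(0) = 0 (Dirichlet) and u'(3/2) = 1 (Neumann). Define V = {v ∈ H^1(0, 3/2) : v(0) = 0}. Then [u' v]_0^3/2 = u'(3/2)·v(3/2) − u'(0)·0 = v(3/2).
Weak formulation: find u (satisfying any essential BC) such that ∫_0^3/2 u'(x) v'(x) dx = ∫_0^3/2 f v dx + v(3/2) for all v ∈ V (Dirichlet at 0 absorbed into V; Neumann datum at x = 3/2 contributes the boundary term).
Substituting f(x) = 2*sin(2*π*x/3), the right-hand side is ∫_0^3/2 (2*sin(2*π*x/3)) v dx + v(3/2).


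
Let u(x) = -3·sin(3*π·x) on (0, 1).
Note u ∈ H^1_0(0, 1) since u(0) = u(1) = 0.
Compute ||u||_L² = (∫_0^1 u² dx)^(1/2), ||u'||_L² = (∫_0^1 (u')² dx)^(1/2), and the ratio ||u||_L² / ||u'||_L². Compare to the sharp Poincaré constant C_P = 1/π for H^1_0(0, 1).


||u||_L² / ||u'||_L² = 1/(3*π) < C_P = 1/π.

u(x) = -3·sin(3*π·x), so u'(x) = -9*π*cos(3*π*x).
Writing u(x) = A·sin(kπx/L) with A = -3 and k = 3, use ∫_0^L sin²(kπx/L) dx = L/2 and ∫_0^L cos²(kπx/L) dx = L/2.
u² = 9·sin²(3*π·x) and (u')² = 81*π^2·cos²(3*π·x), and each of sin², cos² integrates to L/2 = 1/2 over (0, 1).
∫_0^1 u² dx = 9/2, so ||u||_L² = 3*sqrt(2)/2.
∫_0^1 (u')² dx = 81*π^2/2, so ||u'||_L² = 9*sqrt(2)*π/2.
Ratio ||u||_L² / ||u'||_L² = 1/(3*π).
Sharp Poincaré constant on H^1_0(0, 1) is C_P = L/π = 1/π, achieved by sin(π·x).
This is the k = 3 harmonic; the ratio L/(kπ) is strictly less than C_P = L/π, consistent with the sharp inequality ||u||_L² ≤ C_P ||u'||_L².


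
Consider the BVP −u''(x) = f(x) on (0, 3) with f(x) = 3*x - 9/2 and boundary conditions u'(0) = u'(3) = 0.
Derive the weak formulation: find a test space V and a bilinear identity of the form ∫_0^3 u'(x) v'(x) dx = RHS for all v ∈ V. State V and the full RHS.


V = H^1(0, 3) (no boundary constraint on v; u is determined up to an additive constant); weak form: ∫_0^3 u'v' dx = ∫_0^3 (3*x - 9/2) v dx for all v ∈ V.

Multiply both sides by a test function v and integrate from 0 to 3:
  ∫_0^3 −u''(x) v(x) dx = ∫_0^3 f(x) v(x) dx.
Integrate the LHS by parts once:
  ∫_0^3 −u'' v dx = −[u'(x) v(x)]_0^3 + ∫_0^3 u'(x) v'(x) dx.
Thus ∫_0^3 u'(x) v'(x) dx = ∫_0^3 f(x) v(x) dx + [u'(x) v(x)]_0^3.
Choose V so that boundary terms are either known or forced to vanish.
u has homogeneous Neumann: u'(0) = u'(3) = 0. So [u' v]_0^3 = 0·v(3) − 0·v(0) = 0 for any v; take V = H^1(0, 3).
Weak formulation: find u (satisfying any essential BC) such that ∫_0^3 u'(x) v'(x) dx = ∫_0^3 f v dx for all v ∈ V (homogeneous Neumann, so boundary terms vanish).
Substituting f(x) = 3*x - 9/2, the right-hand side is ∫_0^3 (3*x - 9/2) v dx.
Compatibility check (pure Neumann): taking v ≡ 1 ∈ V gives 0 = ∫_0^3 f dx + (0) − (0), i.e. ∫_0^3 f dx must equal u'(0) − u'(3) = 0. Indeed ∫_0^3 (3*x - 9/2) dx = 0, so the data are compatible. The solution is then unique only up to an additive constant (fix it e.g. by requiring ∫_0^3 u dx = 0).


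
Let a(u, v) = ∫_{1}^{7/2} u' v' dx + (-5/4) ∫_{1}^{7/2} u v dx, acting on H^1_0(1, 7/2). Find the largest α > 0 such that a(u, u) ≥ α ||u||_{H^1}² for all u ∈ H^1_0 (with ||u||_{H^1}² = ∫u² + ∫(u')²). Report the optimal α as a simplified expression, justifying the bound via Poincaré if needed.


α = (-125 + 16*π^2)/(4*(25 + 4*π^2))

Coercivity of a(·,·) on H^1_0(1, 7/2) means a(u, u) ≥ α ||u||_{H^1}² for every u ∈ H^1_0.
The interval has length L = 5/2, and Poincaré/coercivity depend only on L. Here a(u, u) = ∫(u')² + (-5/4)·∫u².
Here c = -5/4 < 0 with |c| < (π/L)² = 4*π^2/25, so coercivity still holds. The condition a(u,u) ≥ α||u||_{H^1}² reads (1−α)∫(u')² ≥ (α−c)∫u². Any admissible α is ≤ 1 (rapidly oscillating u have ∫u²/∫(u')² → 0), and α = 1 would force 0 ≥ (1−c)∫u², impossible since c < 1; so 1−α > 0. By the sharp Poincaré inequality on H^1_0 of an interval of length L, ∫(u')² ≥ (π/L)²∫u² with equality for the first sine mode sin(π(x−x₀)/L) (x₀ the left endpoint), so the inequality holds for all u iff (1−α)(π/L)² ≥ α − c, i.e. α ≤ ((π/L)² + c)/((π/L)² + 1) = (1 + c(L/π)²)/(1 + (L/π)²). (Direct route, valid since c ≤ 0: Poincaré gives c∫u² ≥ c(L/π)²∫(u')², so a(u,u) ≥ (1 + c(L/π)²)∫(u')², while ||u||_{H^1}² ≤ (1 + (L/π)²)∫(u')²; dividing yields the same α.) With (π/L)² = 4*π^2/25 and c = -5/4, the largest admissible constant is α = ((π/L)² + c)/((π/L)² + 1).
Simplifying, α = (-125 + 16*π^2)/(4*(25 + 4*π^2)).


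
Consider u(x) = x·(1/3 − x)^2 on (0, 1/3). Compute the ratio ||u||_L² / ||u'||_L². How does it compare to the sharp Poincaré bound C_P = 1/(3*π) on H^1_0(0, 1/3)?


||u||_L² / ||u'||_L² = sqrt(14)/42 < C_P = 1/(3*π).

u(x) = x·(1/3 − x)^2, so u'(x) = (3*x - 1)*(9*x - 1)/9.
u(x) = x·(1/3 − x)^2 vanishes at x = 0 and x = 1/3, so u ∈ H^1_0(0, 1/3). Differentiate via the product rule and integrate the resulting polynomials term by term.
  ∫_0^1/3 u² dx = ∫_0^1/3 (x^6 - 4*x^5/3 + 2*x^4/3 - 4*x^3/27 + x^2/81) dx. Term by term:
    ∫_0^1/3 x^6 dx = 1/15309;  ∫_0^1/3 -4*x^5/3 dx = -2/6561;  ∫_0^1/3 2*x^4/3 dx = 2/3645;
    ∫_0^1/3 -4*x^3/27 dx = -1/2187;  ∫_0^1/3 x^2/81 dx = 1/6561.
  Sum: 1/15309 − 2/6561 + 2/3645 − 1/2187 + 1/6561 = 1/229635.
  ∫_0^1/3 (u')² dx = ∫_0^1/3 (9*x^4 - 8*x^3 + 22*x^2/9 - 8*x/27 + 1/81) dx. Term by term:
    ∫_0^1/3 9*x^4 dx = 1/135;  ∫_0^1/3 -8*x^3 dx = -2/81;  ∫_0^1/3 22*x^2/9 dx = 22/729;
    ∫_0^1/3 -8*x/27 dx = -4/243;  ∫_0^1/3 1/81 dx = 1/243.
  Sum: 1/135 − 2/81 + 22/729 − 4/243 + 1/243 = 2/3645.
∫_0^1/3 u² dx = 1/229635, so ||u||_L² = sqrt(35)/2835.
∫_0^1/3 (u')² dx = 2/3645, so ||u'||_L² = sqrt(10)/135.
Ratio ||u||_L² / ||u'||_L² = sqrt(14)/42.
Sharp Poincaré constant on H^1_0(0, 1/3) is C_P = L/π = 1/(3*π), achieved by sin(3*π·x).
A polynomial bump cannot attain the sharp Poincaré constant (only the first sine eigenfunction does), so the ratio is strictly less than C_P, consistent with ||u||_L² ≤ C_P ||u'||_L².


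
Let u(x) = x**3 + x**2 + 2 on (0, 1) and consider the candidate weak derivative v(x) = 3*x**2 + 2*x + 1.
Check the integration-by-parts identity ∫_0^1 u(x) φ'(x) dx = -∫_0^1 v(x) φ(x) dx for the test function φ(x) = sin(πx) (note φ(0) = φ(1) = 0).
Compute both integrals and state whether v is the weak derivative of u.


LHS = -5/π + 12/π^3, RHS = -7/π + 12/π^3. No, v is not the weak derivative of u.

u(x) = x**3 + x**2 + 2, classical derivative u'(x) = 3*x**2 + 2*x.
φ(x) = sin(πx), so φ'(x) = π*cos(π*x).
Note φ(0) = φ(1) = 0, so the boundary term u·φ vanishes.
LHS = ∫_0^1 u(x) φ'(x) dx = ∫_0^1 (π*x^3*cos(π*x) + π*x^2*cos(π*x) + 2*π*cos(π*x)) dx. Term by term:
  ∫_0^1 2*π*cos(π*x) dx = 0;  ∫_0^1 π*x^2*cos(π*x) dx = -2/π;  ∫_0^1 π*x^3*cos(π*x) dx = -3/π + 12/π^3.
Sum: 0 − 2/π + -3/π + 12/π^3 = -5/π + 12/π^3.
So LHS = -5/π + 12/π^3.
∫_0^1 v(x) φ(x) dx = ∫_0^1 (3*x^2*sin(π*x) + 2*x*sin(π*x) + sin(π*x)) dx. Term by term:
  ∫_0^1 2*x*sin(π*x) dx = 2/π;  ∫_0^1 3*x^2*sin(π*x) dx = -12/π^3 + 3/π;  ∫_0^1 sin(π*x) dx = 2/π.
Sum: 2/π + -12/π^3 + 3/π + 2/π = -12/π^3 + 7/π.
So RHS = -∫_0^1 v(x) φ(x) dx = -7/π + 12/π^3.
LHS − RHS = 2/π ≠ 0, so the identity fails.
(For a valid weak derivative the identity must hold for EVERY test function, in particular this one. The failure shows v is NOT the weak derivative of u.)
Correct weak derivative would be u'(x) = 3*x**2 + 2*x.


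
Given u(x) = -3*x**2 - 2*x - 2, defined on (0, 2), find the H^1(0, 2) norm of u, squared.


||u||_{H^1}^2 = 4864/15

The H^1 norm (squared) on an interval (0, L) is
  ||u||_{H^1}^2 = ∫_0^L u(x)^2 dx + ∫_0^L u'(x)^2 dx.
Compute u'(x) = -6*x - 2.
Then u(x)^2 = 9*x**4 + 12*x**3 + 16*x**2 + 8*x + 4 and u'(x)^2 = 36*x**2 + 24*x + 4.
Integrate each monomial from 0 to 2 using ∫_0^2 c·x^n dx = c·2^(n+1)/(n+1):
  ∫_0^2 u(x)^2 dx = ∫_0^2 (9*x^4 + 12*x^3 + 16*x^2 + 8*x + 4) dx. Term by term:
    ∫_0^2 9*x^4 dx = 288/5;  ∫_0^2 12*x^3 dx = 48;  ∫_0^2 16*x^2 dx = 128/3;
    ∫_0^2 8*x dx = 16;  ∫_0^2 4 dx = 8.
  Sum: 288/5 + 48 + 128/3 + 16 + 8 = 2584/15.
  ∫_0^2 u'(x)^2 dx = ∫_0^2 (36*x^2 + 24*x + 4) dx. Term by term:
    ∫_0^2 36*x^2 dx = 96;  ∫_0^2 24*x dx = 48;  ∫_0^2 4 dx = 8.
  Sum: 96 + 48 + 8 = 152.
Adding: ||u||_{H^1}^2 = 2584/15 + 152 = 4864/15.


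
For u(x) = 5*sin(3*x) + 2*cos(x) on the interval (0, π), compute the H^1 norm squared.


||u||_{H^1(0,π)}^2 = 129*π

u'(x) = -2*sin(x) + 15*cos(3*x).
Expand u² and (u')² and integrate term by term on (0, π), using: for integers n ≥ 1, ∫_0^π sin²(nx) dx = ∫_0^π cos²(nx) dx = π/2; for n ≠ n', ∫_0^π sin(nx)sin(n'x) dx = ∫_0^π cos(nx)cos(n'x) dx = 0; and by product-to-sum, ∫_0^π sin(nx)cos(n'x) dx = ½∫_0^π [sin((n+n')x) + sin((n−n')x)] dx, which is 0 when n+n' is even and 2n/(n²−n'²) when n+n' is odd (it need not vanish on (0, π)).
  u² squared terms: (2)²·∫cos(x)² dx = 4·π/2 = 2*π;  (5)²·∫sin(3x)² dx = 25·π/2 = 25*π/2.
  u² cross terms: 2·(2)·(5)·∫cos(x)·sin(3x) dx = 20·(0) = 0.
  So ∫_0^π u² dx = 2*π + 25*π/2 + 0 = 29*π/2.
  (u')² squared terms: (-2)²·∫sin(x)² dx = 4·π/2 = 2*π;  (15)²·∫cos(3x)² dx = 225·π/2 = 225*π/2.
  (u')² cross terms: 2·(-2)·(15)·∫sin(x)·cos(3x) dx = -60·(0) = 0.
  So ∫_0^π (u')² dx = 2*π + 225*π/2 + 0 = 229*π/2.
||u||_{H^1}^2 = (29*π/2) + (229*π/2) = 129*π.


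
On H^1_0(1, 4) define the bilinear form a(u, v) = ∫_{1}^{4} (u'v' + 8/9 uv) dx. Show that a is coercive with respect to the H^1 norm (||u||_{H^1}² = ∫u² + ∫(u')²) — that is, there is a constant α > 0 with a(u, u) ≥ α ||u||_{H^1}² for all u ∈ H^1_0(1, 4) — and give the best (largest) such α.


α = (8 + π^2)/(9 + π^2)

Coercivity of a(·,·) on H^1_0(1, 4) means a(u, u) ≥ α ||u||_{H^1}² for every u ∈ H^1_0.
The interval has length L = 3, and Poincaré/coercivity depend only on L. Here a(u, u) = ∫(u')² + (8/9)·∫u².
Here 0 < c = 8/9 < 1. The condition a(u,u) ≥ α||u||_{H^1}² reads (1−α)∫(u')² ≥ (α−c)∫u². Any admissible α is ≤ 1 (rapidly oscillating u have ∫u²/∫(u')² → 0), and α = 1 would force 0 ≥ (1−c)∫u², impossible since c < 1; so 1−α > 0. By the sharp Poincaré inequality on H^1_0 of an interval of length L, ∫(u')² ≥ (π/L)²∫u² with equality for the first sine mode sin(π(x−x₀)/L) (x₀ the left endpoint), so the inequality holds for all u iff (1−α)(π/L)² ≥ α − c, i.e. α ≤ ((π/L)² + c)/((π/L)² + 1) = (1 + c(L/π)²)/(1 + (L/π)²). With (π/L)² = π^2/9 and c = 8/9, the largest admissible constant is α = ((π/L)² + c)/((π/L)² + 1).
Simplifying, α = (8 + π^2)/(9 + π^2).


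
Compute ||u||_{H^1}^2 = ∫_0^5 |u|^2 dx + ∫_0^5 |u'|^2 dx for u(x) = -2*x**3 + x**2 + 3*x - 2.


||u||_{H^1}^2 = 1983605/42

The H^1 norm (squared) on an interval (0, L) is
  ||u||_{H^1}^2 = ∫_0^L u(x)^2 dx + ∫_0^L u'(x)^2 dx.
Compute u'(x) = -6*x**2 + 2*x + 3.
Then u(x)^2 = 4*x**6 - 4*x**5 - 11*x**4 + 14*x**3 + 5*x**2 - 12*x + 4 and u'(x)^2 = 36*x**4 - 24*x**3 - 32*x**2 + 12*x + 9.
Integrate each monomial from 0 to 5 using ∫_0^5 c·x^n dx = c·5^(n+1)/(n+1):
  ∫_0^5 u(x)^2 dx = ∫_0^5 (4*x^6 - 4*x^5 - 11*x^4 + 14*x^3 + 5*x^2 - 12*x + 4) dx. Term by term:
    ∫_0^5 4*x^6 dx = 312500/7;  ∫_0^5 -4*x^5 dx = -31250/3;  ∫_0^5 -11*x^4 dx = -6875;
    ∫_0^5 14*x^3 dx = 4375/2;  ∫_0^5 5*x^2 dx = 625/3;  ∫_0^5 -12*x dx = -150;
    ∫_0^5 4 dx = 20.
  Sum: 312500/7 − 31250/3 − 6875 + 4375/2 + 625/3 − 150 + 20 = 1243915/42.
  ∫_0^5 u'(x)^2 dx = ∫_0^5 (36*x^4 - 24*x^3 - 32*x^2 + 12*x + 9) dx. Term by term:
    ∫_0^5 36*x^4 dx = 22500;  ∫_0^5 -24*x^3 dx = -3750;  ∫_0^5 -32*x^2 dx = -4000/3;
    ∫_0^5 12*x dx = 150;  ∫_0^5 9 dx = 45.
  Sum: 22500 − 3750 − 4000/3 + 150 + 45 = 52835/3.
Adding: ||u||_{H^1}^2 = 1243915/42 + 52835/3 = 1983605/42.


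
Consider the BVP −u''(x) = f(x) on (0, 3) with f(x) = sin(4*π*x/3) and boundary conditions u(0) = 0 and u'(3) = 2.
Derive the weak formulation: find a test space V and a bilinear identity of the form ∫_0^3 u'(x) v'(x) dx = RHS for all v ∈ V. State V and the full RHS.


V = {v ∈ H^1(0, 3) : v(0) = 0} (test functions vanish at x = 0 where u is specified); weak form: ∫_0^3 u'v' dx = ∫_0^3 (sin(4*π*x/3)) v dx + 2·v(3) for all v ∈ V.

Multiply both sides by a test function v and integrate from 0 to 3:
  ∫_0^3 −u''(x) v(x) dx = ∫_0^3 f(x) v(x) dx.
Integrate the LHS by parts once:
  ∫_0^3 −u'' v dx = −[u'(x) v(x)]_0^3 + ∫_0^3 u'(x) v'(x) dx.
Thus ∫_0^3 u'(x) v'(x) dx = ∫_0^3 f(x) v(x) dx + [u'(x) v(x)]_0^3.
Choose V so that boundary terms are either known or forced to vanish.
Mixed BC: u(0) = 0 (Dirichlet) and u'(3) = 2 (Neumann). Define V = {v ∈ H^1(0, 3) : v(0) = 0}. Then [u' v]_0^3 = u'(3)·v(3) − u'(0)·0 = 2·v(3).
Weak formulation: find u (satisfying any essential BC) such that ∫_0^3 u'(x) v'(x) dx = ∫_0^3 f v dx + 2·v(3) for all v ∈ V (Dirichlet at 0 absorbed into V; Neumann datum at x = 3 contributes the boundary term).
Substituting f(x) = sin(4*π*x/3), the right-hand side is ∫_0^3 (sin(4*π*x/3)) v dx + 2·v(3).


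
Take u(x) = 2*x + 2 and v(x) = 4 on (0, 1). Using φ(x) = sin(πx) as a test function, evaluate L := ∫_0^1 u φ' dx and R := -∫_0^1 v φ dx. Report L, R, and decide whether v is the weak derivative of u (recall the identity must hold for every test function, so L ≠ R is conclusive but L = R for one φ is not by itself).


LHS = -4/π, RHS = -8/π. No, v is not the weak derivative of u.

u(x) = 2*x + 2, classical derivative u'(x) = 2.
φ(x) = sin(πx), so φ'(x) = π*cos(π*x).
Note φ(0) = φ(1) = 0, so the boundary term u·φ vanishes.
LHS = ∫_0^1 u(x) φ'(x) dx = ∫_0^1 (2*π*x*cos(π*x) + 2*π*cos(π*x)) dx. Term by term:
  ∫_0^1 2*π*cos(π*x) dx = 0;  ∫_0^1 2*π*x*cos(π*x) dx = -4/π.
Sum: 0 − 4/π = -4/π.
So LHS = -4/π.
∫_0^1 v(x) φ(x) dx = ∫_0^1 (4*sin(π*x)) dx. Term by term:
  ∫_0^1 4*sin(π*x) dx = 8/π.
So RHS = -∫_0^1 v(x) φ(x) dx = -8/π.
LHS − RHS = 4/π ≠ 0, so the identity fails.
(For a valid weak derivative the identity must hold for EVERY test function, in particular this one. The failure shows v is NOT the weak derivative of u.)
Correct weak derivative would be u'(x) = 2.


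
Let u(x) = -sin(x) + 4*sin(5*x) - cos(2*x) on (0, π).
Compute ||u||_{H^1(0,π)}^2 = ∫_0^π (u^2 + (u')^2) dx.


||u||_{H^1(0,π)}^2 = -180/7 + 423*π/2

u'(x) = 2*sin(2*x) - cos(x) + 20*cos(5*x).
Expand u² and (u')² and integrate term by term on (0, π), using: for integers n ≥ 1, ∫_0^π sin²(nx) dx = ∫_0^π cos²(nx) dx = π/2; for n ≠ n', ∫_0^π sin(nx)sin(n'x) dx = ∫_0^π cos(nx)cos(n'x) dx = 0; and by product-to-sum, ∫_0^π sin(nx)cos(n'x) dx = ½∫_0^π [sin((n+n')x) + sin((n−n')x)] dx, which is 0 when n+n' is even and 2n/(n²−n'²) when n+n' is odd (it need not vanish on (0, π)).
  u² squared terms: (-1)²·∫cos(2x)² dx = 1·π/2 = π/2;  (-1)²·∫sin(x)² dx = 1·π/2 = π/2;  (4)²·∫sin(5x)² dx = 16·π/2 = 8*π.
  u² cross terms: 2·(-1)·(-1)·∫cos(2x)·sin(x) dx = 2·(-2/3) = -4/3;  2·(-1)·(4)·∫cos(2x)·sin(5x) dx = -8·(10/21) = -80/21;  2·(-1)·(4)·∫sin(x)·sin(5x) dx = -8·(0) = 0.
  So ∫_0^π u² dx = π/2 + π/2 + 8*π − 4/3 − 80/21 + 0 = -36/7 + 9*π.
  (u')² squared terms: (-1)²·∫cos(x)² dx = 1·π/2 = π/2;  (2)²·∫sin(2x)² dx = 4·π/2 = 2*π;  (20)²·∫cos(5x)² dx = 400·π/2 = 200*π.
  (u')² cross terms: 2·(-1)·(2)·∫cos(x)·sin(2x) dx = -4·(4/3) = -16/3;  2·(-1)·(20)·∫cos(x)·cos(5x) dx = -40·(0) = 0;  2·(2)·(20)·∫sin(2x)·cos(5x) dx = 80·(-4/21) = -320/21.
  So ∫_0^π (u')² dx = π/2 + 2*π + 200*π − 16/3 + 0 − 320/21 = -144/7 + 405*π/2.
||u||_{H^1}^2 = (-36/7 + 9*π) + (-144/7 + 405*π/2) = -180/7 + 423*π/2.


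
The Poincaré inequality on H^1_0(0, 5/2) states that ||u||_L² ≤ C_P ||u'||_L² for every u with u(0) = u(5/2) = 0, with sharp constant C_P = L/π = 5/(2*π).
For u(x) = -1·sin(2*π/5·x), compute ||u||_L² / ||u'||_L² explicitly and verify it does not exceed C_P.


||u||_L² / ||u'||_L² = 5/(2*π) = C_P.

u(x) = -1·sin(2*π/5·x), so u'(x) = -2*π*cos(2*π*x/5)/5.
Writing u(x) = A·sin(kπx/L) with A = -1 and k = 1, use ∫_0^L sin²(kπx/L) dx = L/2 and ∫_0^L cos²(kπx/L) dx = L/2.
u² = 1·sin²(2*π/5·x) and (u')² = 4*π^2/25·cos²(2*π/5·x), and each of sin², cos² integrates to L/2 = 5/4 over (0, 5/2).
∫_0^5/2 u² dx = 5/4, so ||u||_L² = sqrt(5)/2.
∫_0^5/2 (u')² dx = π^2/5, so ||u'||_L² = sqrt(5)*π/5.
Ratio ||u||_L² / ||u'||_L² = 5/(2*π).
Sharp Poincaré constant on H^1_0(0, 5/2) is C_P = L/π = 5/(2*π), achieved by sin(2*π/5·x).
This is the k = 1 eigenfunction (up to amplitude), so the ratio equals the sharp Poincaré constant exactly.


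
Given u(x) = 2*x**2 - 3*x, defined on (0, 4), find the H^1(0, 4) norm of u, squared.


||u||_{H^1}^2 = 6428/15

The H^1 norm (squared) on an interval (0, L) is
  ||u||_{H^1}^2 = ∫_0^L u(x)^2 dx + ∫_0^L u'(x)^2 dx.
Compute u'(x) = 4*x - 3.
Then u(x)^2 = 4*x**4 - 12*x**3 + 9*x**2 and u'(x)^2 = 16*x**2 - 24*x + 9.
Integrate each monomial from 0 to 4 using ∫_0^4 c·x^n dx = c·4^(n+1)/(n+1):
  ∫_0^4 u(x)^2 dx = ∫_0^4 (4*x^4 - 12*x^3 + 9*x^2) dx. Term by term:
    ∫_0^4 4*x^4 dx = 4096/5;  ∫_0^4 -12*x^3 dx = -768;  ∫_0^4 9*x^2 dx = 192.
  Sum: 4096/5 − 768 + 192 = 1216/5.
  ∫_0^4 u'(x)^2 dx = ∫_0^4 (16*x^2 - 24*x + 9) dx. Term by term:
    ∫_0^4 16*x^2 dx = 1024/3;  ∫_0^4 -24*x dx = -192;  ∫_0^4 9 dx = 36.
  Sum: 1024/3 − 192 + 36 = 556/3.
Adding: ||u||_{H^1}^2 = 1216/5 + 556/3 = 6428/15.


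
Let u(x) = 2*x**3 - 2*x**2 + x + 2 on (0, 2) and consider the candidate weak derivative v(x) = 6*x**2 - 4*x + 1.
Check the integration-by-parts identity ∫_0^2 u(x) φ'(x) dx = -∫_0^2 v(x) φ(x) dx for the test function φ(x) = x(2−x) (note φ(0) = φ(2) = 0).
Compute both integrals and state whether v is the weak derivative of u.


LHS = -28/5, RHS = -28/5. Yes, v = u' weakly.

u(x) = 2*x**3 - 2*x**2 + x + 2, classical derivative u'(x) = 6*x**2 - 4*x + 1.
φ(x) = x(2−x), so φ'(x) = 2 - 2*x.
Note φ(0) = φ(2) = 0, so the boundary term u·φ vanishes.
LHS = ∫_0^2 u(x) φ'(x) dx = ∫_0^2 (-4*x^4 + 8*x^3 - 6*x^2 - 2*x + 4) dx. Term by term:
  ∫_0^2 -4*x^4 dx = -128/5;  ∫_0^2 8*x^3 dx = 32;  ∫_0^2 -6*x^2 dx = -16;
  ∫_0^2 -2*x dx = -4;  ∫_0^2 4 dx = 8.
Sum: -128/5 + 32 − 16 − 4 + 8 = -28/5.
So LHS = -28/5.
∫_0^2 v(x) φ(x) dx = ∫_0^2 (-6*x^4 + 16*x^3 - 9*x^2 + 2*x) dx. Term by term:
  ∫_0^2 -6*x^4 dx = -192/5;  ∫_0^2 16*x^3 dx = 64;  ∫_0^2 -9*x^2 dx = -24;
  ∫_0^2 2*x dx = 4.
Sum: -192/5 + 64 − 24 + 4 = 28/5.
So RHS = -∫_0^2 v(x) φ(x) dx = -28/5.
LHS = RHS, so the identity holds for this test φ.
Moreover u is smooth here and v(x) = u'(x) = 6*x**2 - 4*x + 1 pointwise, so the identity holds for every test function. Hence v is the weak derivative of u.


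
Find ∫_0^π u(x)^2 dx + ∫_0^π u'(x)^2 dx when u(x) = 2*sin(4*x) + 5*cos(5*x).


||u||_{H^1(0,π)}^2 = -4160/9 + 359*π

u'(x) = -25*sin(5*x) + 8*cos(4*x).
Expand u² and (u')² and integrate term by term on (0, π), using: for integers n ≥ 1, ∫_0^π sin²(nx) dx = ∫_0^π cos²(nx) dx = π/2; for n ≠ n', ∫_0^π sin(nx)sin(n'x) dx = ∫_0^π cos(nx)cos(n'x) dx = 0; and by product-to-sum, ∫_0^π sin(nx)cos(n'x) dx = ½∫_0^π [sin((n+n')x) + sin((n−n')x)] dx, which is 0 when n+n' is even and 2n/(n²−n'²) when n+n' is odd (it need not vanish on (0, π)).
  u² squared terms: (2)²·∫sin(4x)² dx = 4·π/2 = 2*π;  (5)²·∫cos(5x)² dx = 25·π/2 = 25*π/2.
  u² cross terms: 2·(2)·(5)·∫sin(4x)·cos(5x) dx = 20·(-8/9) = -160/9.
  So ∫_0^π u² dx = 2*π + 25*π/2 − 160/9 = -160/9 + 29*π/2.
  (u')² squared terms: (-25)²·∫sin(5x)² dx = 625·π/2 = 625*π/2;  (8)²·∫cos(4x)² dx = 64·π/2 = 32*π.
  (u')² cross terms: 2·(-25)·(8)·∫sin(5x)·cos(4x) dx = -400·(10/9) = -4000/9.
  So ∫_0^π (u')² dx = 625*π/2 + 32*π − 4000/9 = -4000/9 + 689*π/2.
||u||_{H^1}^2 = (-160/9 + 29*π/2) + (-4000/9 + 689*π/2) = -4160/9 + 359*π.


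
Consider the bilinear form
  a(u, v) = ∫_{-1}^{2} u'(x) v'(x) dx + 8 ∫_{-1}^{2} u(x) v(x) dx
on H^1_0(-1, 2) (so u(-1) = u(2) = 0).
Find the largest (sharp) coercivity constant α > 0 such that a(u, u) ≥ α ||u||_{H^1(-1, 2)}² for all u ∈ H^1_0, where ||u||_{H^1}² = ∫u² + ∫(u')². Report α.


α = 1

Coercivity of a(·,·) on H^1_0(-1, 2) means a(u, u) ≥ α ||u||_{H^1}² for every u ∈ H^1_0.
The interval has length L = 3, and Poincaré/coercivity depend only on L. Here a(u, u) = ∫(u')² + (8)·∫u².
Here c = 8 ≥ 1, so a(u,u) = ∫(u')² + c∫u² ≥ ∫(u')² + ∫u² = ||u||_{H^1}², i.e. α = 1 works. No larger α is possible: a(u,u) ≥ α||u||_{H^1}² means (1−α)∫(u')² ≥ (α−c)∫u², and for the modes u_n = sin(nπ(x−x₀)/L) (x₀ the left endpoint) one has ∫u_n²/∫(u_n')² = (L/(nπ))² → 0, so a(u_n,u_n)/||u_n||_{H^1}² → 1. Hence the optimal constant is α = 1.
Therefore α = 1.


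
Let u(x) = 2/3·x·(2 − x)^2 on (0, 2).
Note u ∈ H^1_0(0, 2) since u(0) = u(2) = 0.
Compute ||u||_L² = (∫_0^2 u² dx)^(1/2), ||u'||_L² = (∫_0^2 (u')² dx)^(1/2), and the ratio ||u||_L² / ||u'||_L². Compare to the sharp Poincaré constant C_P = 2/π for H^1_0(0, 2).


||u||_L² / ||u'||_L² = sqrt(14)/7 < C_P = 2/π.

u(x) = 2/3·x·(2 − x)^2, so u'(x) = 2*x^2 - 16*x/3 + 8/3.
u(x) = 2/3·x·(2 − x)^2 vanishes at x = 0 and x = 2, so u ∈ H^1_0(0, 2). Differentiate via the product rule and integrate the resulting polynomials term by term.
  ∫_0^2 u² dx = ∫_0^2 (4*x^6/9 - 32*x^5/9 + 32*x^4/3 - 128*x^3/9 + 64*x^2/9) dx. Term by term:
    ∫_0^2 4*x^6/9 dx = 512/63;  ∫_0^2 -32*x^5/9 dx = -1024/27;  ∫_0^2 32*x^4/3 dx = 1024/15;
    ∫_0^2 -128*x^3/9 dx = -512/9;  ∫_0^2 64*x^2/9 dx = 512/27.
  Sum: 512/63 − 1024/27 + 1024/15 − 512/9 + 512/27 = 512/945.
  ∫_0^2 (u')² dx = ∫_0^2 (4*x^4 - 64*x^3/3 + 352*x^2/9 - 256*x/9 + 64/9) dx. Term by term:
    ∫_0^2 4*x^4 dx = 128/5;  ∫_0^2 -64*x^3/3 dx = -256/3;  ∫_0^2 352*x^2/9 dx = 2816/27;
    ∫_0^2 -256*x/9 dx = -512/9;  ∫_0^2 64/9 dx = 128/9.
  Sum: 128/5 − 256/3 + 2816/27 − 512/9 + 128/9 = 256/135.
∫_0^2 u² dx = 512/945, so ||u||_L² = 16*sqrt(210)/315.
∫_0^2 (u')² dx = 256/135, so ||u'||_L² = 16*sqrt(15)/45.
Ratio ||u||_L² / ||u'||_L² = sqrt(14)/7.
Sharp Poincaré constant on H^1_0(0, 2) is C_P = L/π = 2/π, achieved by sin(π/2·x).
A polynomial bump cannot attain the sharp Poincaré constant (only the first sine eigenfunction does), so the ratio is strictly less than C_P, consistent with ||u||_L² ≤ C_P ||u'||_L².


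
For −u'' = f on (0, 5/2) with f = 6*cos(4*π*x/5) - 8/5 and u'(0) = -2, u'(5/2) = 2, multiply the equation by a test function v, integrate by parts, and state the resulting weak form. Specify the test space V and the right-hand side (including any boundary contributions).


V = H^1(0, 5/2) (v unrestricted at boundary; u is determined up to an additive constant); weak form: ∫_0^5/2 u'v' dx = ∫_0^5/2 (6*cos(4*π*x/5) - 8/5) v dx + 2·v(5/2) + 2·v(0) for all v ∈ V.

Multiply both sides by a test function v and integrate from 0 to 5/2:
  ∫_0^5/2 −u''(x) v(x) dx = ∫_0^5/2 f(x) v(x) dx.
Integrate the LHS by parts once:
  ∫_0^5/2 −u'' v dx = −[u'(x) v(x)]_0^5/2 + ∫_0^5/2 u'(x) v'(x) dx.
Thus ∫_0^5/2 u'(x) v'(x) dx = ∫_0^5/2 f(x) v(x) dx + [u'(x) v(x)]_0^5/2.
Choose V so that boundary terms are either known or forced to vanish.
u has inhomogeneous Neumann u'(0) = -2, u'(5/2) = 2. [u' v]_0^5/2 = (2)·v(5/2) − (-2)·v(0) = 2·v(5/2) + 2·v(0). Take V = H^1(0, 5/2); boundary term becomes part of RHS.
Weak formulation: find u (satisfying any essential BC) such that ∫_0^5/2 u'(x) v'(x) dx = ∫_0^5/2 f v dx + 2·v(5/2) + 2·v(0) for all v ∈ V (Neumann data are natural BCs: they enter the RHS as boundary terms).
Substituting f(x) = 6*cos(4*π*x/5) - 8/5, the right-hand side is ∫_0^5/2 (6*cos(4*π*x/5) - 8/5) v dx + 2·v(5/2) + 2·v(0).
Compatibility check (pure Neumann): taking v ≡ 1 ∈ V gives 0 = ∫_0^5/2 f dx + (2) − (-2), i.e. ∫_0^5/2 f dx must equal u'(0) − u'(5/2) = -4. Indeed ∫_0^5/2 (6*cos(4*π*x/5) - 8/5) dx = -4, so the data are compatible. The solution is then unique only up to an additive constant (fix it e.g. by requiring ∫_0^5/2 u dx = 0).


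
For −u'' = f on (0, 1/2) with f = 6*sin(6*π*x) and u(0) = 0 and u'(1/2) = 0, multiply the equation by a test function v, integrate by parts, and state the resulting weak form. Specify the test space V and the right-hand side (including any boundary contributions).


V = {v ∈ H^1(0, 1/2) : v(0) = 0} (test functions vanish at x = 0 where u is specified); weak form: ∫_0^1/2 u'v' dx = ∫_0^1/2 (6*sin(6*π*x)) v dx for all v ∈ V.

Multiply both sides by a test function v and integrate from 0 to 1/2:
  ∫_0^1/2 −u''(x) v(x) dx = ∫_0^1/2 f(x) v(x) dx.
Integrate the LHS by parts once:
  ∫_0^1/2 −u'' v dx = −[u'(x) v(x)]_0^1/2 + ∫_0^1/2 u'(x) v'(x) dx.
Thus ∫_0^1/2 u'(x) v'(x) dx = ∫_0^1/2 f(x) v(x) dx + [u'(x) v(x)]_0^1/2.
Choose V so that boundary terms are either known or forced to vanish.
Mixed BC: u(0) = 0 (Dirichlet) and u'(1/2) = 0 (Neumann). Define V = {v ∈ H^1(0, 1/2) : v(0) = 0}. Then [u' v]_0^1/2 = u'(1/2)·v(1/2) − u'(0)·0 = 0.
Weak formulation: find u (satisfying any essential BC) such that ∫_0^1/2 u'(x) v'(x) dx = ∫_0^1/2 f v dx for all v ∈ V (Dirichlet at 0 absorbed into V; the Neumann datum at x = 1/2 is zero, so no boundary term remains).
Substituting f(x) = 6*sin(6*π*x), the right-hand side is ∫_0^1/2 (6*sin(6*π*x)) v dx.


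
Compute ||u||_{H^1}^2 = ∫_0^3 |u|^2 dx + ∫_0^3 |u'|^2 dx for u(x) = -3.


||u||_{H^1}^2 = 27

The H^1 norm (squared) on an interval (0, L) is
  ||u||_{H^1}^2 = ∫_0^L u(x)^2 dx + ∫_0^L u'(x)^2 dx.
Compute u'(x) = 0.
Then u(x)^2 = 9 and u'(x)^2 = 0.
Integrate each monomial from 0 to 3 using ∫_0^3 c·x^n dx = c·3^(n+1)/(n+1):
  ∫_0^3 u(x)^2 dx = ∫_0^3 (9) dx. Term by term:
    ∫_0^3 9 dx = 27.
  ∫_0^3 u'(x)^2 dx = ∫_0^3 (0) dx. Term by term:
    ∫_0^3 0 dx = 0.
Adding: ||u||_{H^1}^2 = 27 + 0 = 27.


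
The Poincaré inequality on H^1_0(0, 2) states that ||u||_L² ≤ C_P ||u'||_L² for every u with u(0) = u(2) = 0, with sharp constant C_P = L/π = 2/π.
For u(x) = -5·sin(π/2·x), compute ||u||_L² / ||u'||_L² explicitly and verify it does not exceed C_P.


||u||_L² / ||u'||_L² = 2/π = C_P.

u(x) = -5·sin(π/2·x), so u'(x) = -5*π*cos(π*x/2)/2.
Writing u(x) = A·sin(kπx/L) with A = -5 and k = 1, use ∫_0^L sin²(kπx/L) dx = L/2 and ∫_0^L cos²(kπx/L) dx = L/2.
u² = 25·sin²(π/2·x) and (u')² = 25*π^2/4·cos²(π/2·x), and each of sin², cos² integrates to L/2 = 1 over (0, 2).
∫_0^2 u² dx = 25, so ||u||_L² = 5.
∫_0^2 (u')² dx = 25*π^2/4, so ||u'||_L² = 5*π/2.
Ratio ||u||_L² / ||u'||_L² = 2/π.
Sharp Poincaré constant on H^1_0(0, 2) is C_P = L/π = 2/π, achieved by sin(π/2·x).
This is the k = 1 eigenfunction (up to amplitude), so the ratio equals the sharp Poincaré constant exactly.


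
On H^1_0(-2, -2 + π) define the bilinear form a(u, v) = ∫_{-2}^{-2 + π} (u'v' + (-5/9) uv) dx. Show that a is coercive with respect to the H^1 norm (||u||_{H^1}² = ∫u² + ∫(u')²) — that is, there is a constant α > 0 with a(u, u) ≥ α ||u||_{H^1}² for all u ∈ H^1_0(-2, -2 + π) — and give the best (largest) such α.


α = 2/9

Coercivity of a(·,·) on H^1_0(-2, -2 + π) means a(u, u) ≥ α ||u||_{H^1}² for every u ∈ H^1_0.
The interval has length L = π, and Poincaré/coercivity depend only on L. Here a(u, u) = ∫(u')² + (-5/9)·∫u².
Here c = -5/9 < 0 with |c| < (π/L)² = 1, so coercivity still holds. The condition a(u,u) ≥ α||u||_{H^1}² reads (1−α)∫(u')² ≥ (α−c)∫u². Any admissible α is ≤ 1 (rapidly oscillating u have ∫u²/∫(u')² → 0), and α = 1 would force 0 ≥ (1−c)∫u², impossible since c < 1; so 1−α > 0. By the sharp Poincaré inequality on H^1_0 of an interval of length L, ∫(u')² ≥ (π/L)²∫u² with equality for the first sine mode sin(π(x−x₀)/L) (x₀ the left endpoint), so the inequality holds for all u iff (1−α)(π/L)² ≥ α − c, i.e. α ≤ ((π/L)² + c)/((π/L)² + 1) = (1 + c(L/π)²)/(1 + (L/π)²). (Direct route, valid since c ≤ 0: Poincaré gives c∫u² ≥ c(L/π)²∫(u')², so a(u,u) ≥ (1 + c(L/π)²)∫(u')², while ||u||_{H^1}² ≤ (1 + (L/π)²)∫(u')²; dividing yields the same α.) With (π/L)² = 1 and c = -5/9, the largest admissible constant is α = ((π/L)² + c)/((π/L)² + 1).
Simplifying, α = 2/9.


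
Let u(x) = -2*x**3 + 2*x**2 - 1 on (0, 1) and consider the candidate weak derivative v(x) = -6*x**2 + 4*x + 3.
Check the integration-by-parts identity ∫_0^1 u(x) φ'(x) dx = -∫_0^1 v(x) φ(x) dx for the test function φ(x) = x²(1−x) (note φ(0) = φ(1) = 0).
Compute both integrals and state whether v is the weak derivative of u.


LHS = 0, RHS = -1/4. No, v is not the weak derivative of u.

u(x) = -2*x**3 + 2*x**2 - 1, classical derivative u'(x) = -6*x**2 + 4*x.
φ(x) = x²(1−x), so φ'(x) = x*(2 - 3*x).
Note φ(0) = φ(1) = 0, so the boundary term u·φ vanishes.
LHS = ∫_0^1 u(x) φ'(x) dx = ∫_0^1 (6*x^5 - 10*x^4 + 4*x^3 + 3*x^2 - 2*x) dx. Term by term:
  ∫_0^1 6*x^5 dx = 1;  ∫_0^1 -10*x^4 dx = -2;  ∫_0^1 4*x^3 dx = 1;
  ∫_0^1 3*x^2 dx = 1;  ∫_0^1 -2*x dx = -1.
Sum: 1 − 2 + 1 + 1 − 1 = 0.
So LHS = 0.
∫_0^1 v(x) φ(x) dx = ∫_0^1 (6*x^5 - 10*x^4 + x^3 + 3*x^2) dx. Term by term:
  ∫_0^1 6*x^5 dx = 1;  ∫_0^1 -10*x^4 dx = -2;  ∫_0^1 x^3 dx = 1/4;
  ∫_0^1 3*x^2 dx = 1.
Sum: 1 − 2 + 1/4 + 1 = 1/4.
So RHS = -∫_0^1 v(x) φ(x) dx = -1/4.
LHS − RHS = 1/4 ≠ 0, so the identity fails.
(For a valid weak derivative the identity must hold for EVERY test function, in particular this one. The failure shows v is NOT the weak derivative of u.)
Correct weak derivative would be u'(x) = -6*x**2 + 4*x.
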